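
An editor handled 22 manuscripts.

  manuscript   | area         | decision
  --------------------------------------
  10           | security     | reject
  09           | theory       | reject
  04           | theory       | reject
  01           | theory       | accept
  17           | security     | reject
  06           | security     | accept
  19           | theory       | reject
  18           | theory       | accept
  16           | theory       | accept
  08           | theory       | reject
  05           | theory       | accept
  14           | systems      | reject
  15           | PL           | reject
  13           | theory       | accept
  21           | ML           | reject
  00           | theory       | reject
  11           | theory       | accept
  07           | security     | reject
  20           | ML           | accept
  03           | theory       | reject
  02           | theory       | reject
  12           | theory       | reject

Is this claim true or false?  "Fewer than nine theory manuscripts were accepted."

True

The determiner here denotes the relation: |A ∩ B| < 9.
A (the restrictor) = {09, 04, 01, 19, 18, 16, 08, 05, 13, 00, 11, 03, 02, 12}, |A| = 14.
A ∩ B = {01, 18, 16, 05, 13, 11}, so |A ∩ B| = 6.
|A ∩ B| = 6, so the statement is true.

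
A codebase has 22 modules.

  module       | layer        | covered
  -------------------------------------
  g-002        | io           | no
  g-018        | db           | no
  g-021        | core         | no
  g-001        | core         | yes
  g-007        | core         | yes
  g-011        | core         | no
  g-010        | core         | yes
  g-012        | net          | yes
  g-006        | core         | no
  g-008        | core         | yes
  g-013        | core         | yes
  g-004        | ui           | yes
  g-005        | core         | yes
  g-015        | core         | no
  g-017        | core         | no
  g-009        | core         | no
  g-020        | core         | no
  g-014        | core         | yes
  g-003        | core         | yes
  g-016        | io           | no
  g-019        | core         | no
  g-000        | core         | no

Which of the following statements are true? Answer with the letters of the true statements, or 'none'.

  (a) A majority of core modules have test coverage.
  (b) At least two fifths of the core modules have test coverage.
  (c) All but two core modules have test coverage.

|A| = 17, |A ∩ B| = 8, |A ∖ B| = 9.
(a) |A ∩ B| > |A ∖ B|: fails.
(b) |A ∩ B| / |A| ≥ 2/5: holds.
(c) |A ∖ B| = 2: fails.

(b)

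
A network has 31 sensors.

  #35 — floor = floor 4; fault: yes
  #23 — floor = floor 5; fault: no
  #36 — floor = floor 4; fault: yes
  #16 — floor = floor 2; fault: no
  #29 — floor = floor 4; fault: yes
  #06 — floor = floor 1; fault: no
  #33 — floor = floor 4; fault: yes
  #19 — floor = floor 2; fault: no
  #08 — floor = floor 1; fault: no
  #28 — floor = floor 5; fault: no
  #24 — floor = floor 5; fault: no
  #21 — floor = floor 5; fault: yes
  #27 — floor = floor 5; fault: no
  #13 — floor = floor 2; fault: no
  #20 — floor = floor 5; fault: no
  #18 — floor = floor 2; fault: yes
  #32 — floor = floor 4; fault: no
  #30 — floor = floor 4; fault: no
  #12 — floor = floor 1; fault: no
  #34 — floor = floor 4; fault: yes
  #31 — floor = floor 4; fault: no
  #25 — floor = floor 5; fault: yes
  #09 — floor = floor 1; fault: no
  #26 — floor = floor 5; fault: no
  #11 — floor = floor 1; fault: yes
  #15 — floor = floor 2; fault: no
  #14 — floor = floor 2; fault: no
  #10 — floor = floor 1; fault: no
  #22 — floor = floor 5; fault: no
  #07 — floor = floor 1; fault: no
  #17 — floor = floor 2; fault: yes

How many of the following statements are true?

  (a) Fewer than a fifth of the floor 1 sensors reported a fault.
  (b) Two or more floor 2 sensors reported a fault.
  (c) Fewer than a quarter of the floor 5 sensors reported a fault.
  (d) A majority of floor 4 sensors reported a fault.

(a) floor 1: |A| = 7, |A ∩ B| = 1; needs |A ∩ B| / |A| < 1/5 — true.
(b) floor 2: |A| = 7, |A ∩ B| = 2; needs |A ∩ B| ≥ 2 — true.
(c) floor 5: |A| = 9, |A ∩ B| = 2; needs |A ∩ B| / |A| < 1/4 — true.
(d) floor 4: |A| = 8, |A ∩ B| = 5; needs |A ∩ B| > |A ∖ B| — true.

4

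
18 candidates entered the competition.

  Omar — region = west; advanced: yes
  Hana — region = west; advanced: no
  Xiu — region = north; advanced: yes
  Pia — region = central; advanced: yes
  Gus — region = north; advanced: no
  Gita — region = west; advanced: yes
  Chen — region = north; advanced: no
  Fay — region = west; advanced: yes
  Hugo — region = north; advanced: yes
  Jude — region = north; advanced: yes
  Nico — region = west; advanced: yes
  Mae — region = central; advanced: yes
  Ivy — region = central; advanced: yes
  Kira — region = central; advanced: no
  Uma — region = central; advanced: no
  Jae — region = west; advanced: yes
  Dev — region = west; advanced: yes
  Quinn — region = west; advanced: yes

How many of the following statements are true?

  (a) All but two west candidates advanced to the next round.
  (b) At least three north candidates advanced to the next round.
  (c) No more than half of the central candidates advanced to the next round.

(a) west: |A| = 8, |A ∩ B| = 7; needs |A ∖ B| = 2 — false.
(b) north: |A| = 5, |A ∩ B| = 3; needs |A ∩ B| ≥ 3 — true.
(c) central: |A| = 5, |A ∩ B| = 3; needs |A ∩ B| ≤ |A ∖ B| — false.

1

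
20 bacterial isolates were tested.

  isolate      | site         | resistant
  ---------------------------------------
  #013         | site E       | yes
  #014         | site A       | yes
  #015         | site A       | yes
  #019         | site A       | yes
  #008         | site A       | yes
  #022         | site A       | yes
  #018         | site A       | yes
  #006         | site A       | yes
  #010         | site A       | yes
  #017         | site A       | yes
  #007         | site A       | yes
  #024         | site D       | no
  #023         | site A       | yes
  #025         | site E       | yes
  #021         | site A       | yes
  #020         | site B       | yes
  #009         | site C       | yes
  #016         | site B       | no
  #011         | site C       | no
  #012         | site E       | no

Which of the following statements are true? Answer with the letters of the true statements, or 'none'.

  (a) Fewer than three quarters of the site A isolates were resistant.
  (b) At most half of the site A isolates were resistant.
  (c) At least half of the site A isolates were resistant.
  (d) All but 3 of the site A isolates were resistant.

(c)

|A| = 12, |A ∩ B| = 12, |A ∖ B| = 0.
(a) |A ∩ B| / |A| < 3/4: fails.
(b) |A ∩ B| ≤ |A ∖ B|: fails.
(c) |A ∩ B| ≥ |A ∖ B|: holds.
(d) |A ∖ B| = 3: fails.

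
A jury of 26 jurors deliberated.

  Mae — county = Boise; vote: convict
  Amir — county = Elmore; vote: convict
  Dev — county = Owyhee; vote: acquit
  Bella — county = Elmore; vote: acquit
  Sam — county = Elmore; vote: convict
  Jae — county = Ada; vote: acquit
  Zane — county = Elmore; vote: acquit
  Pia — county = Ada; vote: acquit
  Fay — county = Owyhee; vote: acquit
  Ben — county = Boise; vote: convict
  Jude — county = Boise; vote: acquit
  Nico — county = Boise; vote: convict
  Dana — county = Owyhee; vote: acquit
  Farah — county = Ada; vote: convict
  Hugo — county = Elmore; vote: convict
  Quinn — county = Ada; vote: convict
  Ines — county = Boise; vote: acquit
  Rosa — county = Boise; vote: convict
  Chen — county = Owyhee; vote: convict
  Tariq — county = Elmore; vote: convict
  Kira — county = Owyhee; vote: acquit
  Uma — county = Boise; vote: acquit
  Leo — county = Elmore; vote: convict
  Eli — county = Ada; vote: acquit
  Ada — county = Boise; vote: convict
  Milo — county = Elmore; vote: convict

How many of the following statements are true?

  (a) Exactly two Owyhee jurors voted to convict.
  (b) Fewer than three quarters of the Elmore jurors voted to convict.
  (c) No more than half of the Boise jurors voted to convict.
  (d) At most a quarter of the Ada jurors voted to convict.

0

(a) Owyhee: |A| = 5, |A ∩ B| = 1; needs |A ∩ B| = 2 — false.
(b) Elmore: |A| = 8, |A ∩ B| = 6; needs |A ∩ B| / |A| < 3/4 — false.
(c) Boise: |A| = 8, |A ∩ B| = 5; needs |A ∩ B| ≤ |A ∖ B| — false.
(d) Ada: |A| = 5, |A ∩ B| = 2; needs |A ∩ B| / |A| ≤ 1/4 — false.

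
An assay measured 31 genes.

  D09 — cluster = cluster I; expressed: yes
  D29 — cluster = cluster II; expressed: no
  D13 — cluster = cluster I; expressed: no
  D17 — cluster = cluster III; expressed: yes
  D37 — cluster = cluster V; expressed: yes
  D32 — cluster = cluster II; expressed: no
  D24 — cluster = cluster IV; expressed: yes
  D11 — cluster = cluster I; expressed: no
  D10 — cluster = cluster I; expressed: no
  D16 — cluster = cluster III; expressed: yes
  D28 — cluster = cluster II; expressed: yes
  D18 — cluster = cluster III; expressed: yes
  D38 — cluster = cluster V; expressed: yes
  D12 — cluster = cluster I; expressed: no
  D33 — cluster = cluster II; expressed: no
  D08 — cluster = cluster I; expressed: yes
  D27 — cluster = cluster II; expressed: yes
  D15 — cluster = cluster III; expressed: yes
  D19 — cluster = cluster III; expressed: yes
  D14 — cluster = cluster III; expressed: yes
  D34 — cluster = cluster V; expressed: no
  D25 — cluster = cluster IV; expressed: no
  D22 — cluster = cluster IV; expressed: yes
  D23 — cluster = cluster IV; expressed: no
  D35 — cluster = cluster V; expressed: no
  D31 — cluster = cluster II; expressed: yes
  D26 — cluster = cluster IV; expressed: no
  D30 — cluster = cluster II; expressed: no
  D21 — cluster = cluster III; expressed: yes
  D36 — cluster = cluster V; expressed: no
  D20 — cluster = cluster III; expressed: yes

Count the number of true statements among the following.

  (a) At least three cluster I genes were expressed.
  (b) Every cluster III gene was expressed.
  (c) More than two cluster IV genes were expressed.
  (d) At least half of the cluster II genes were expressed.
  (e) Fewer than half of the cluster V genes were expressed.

2

(a) cluster I: |A| = 6, |A ∩ B| = 2; needs |A ∩ B| ≥ 3 — false.
(b) cluster III: |A| = 8, |A ∩ B| = 8; needs A ⊆ B, i.e. every element of A is in B (|A ∖ B| = 0) — true.
(c) cluster IV: |A| = 5, |A ∩ B| = 2; needs |A ∩ B| > 2 — false.
(d) cluster II: |A| = 7, |A ∩ B| = 3; needs |A ∩ B| ≥ |A ∖ B| — false.
(e) cluster V: |A| = 5, |A ∩ B| = 2; needs |A ∩ B| < |A ∖ B| — true.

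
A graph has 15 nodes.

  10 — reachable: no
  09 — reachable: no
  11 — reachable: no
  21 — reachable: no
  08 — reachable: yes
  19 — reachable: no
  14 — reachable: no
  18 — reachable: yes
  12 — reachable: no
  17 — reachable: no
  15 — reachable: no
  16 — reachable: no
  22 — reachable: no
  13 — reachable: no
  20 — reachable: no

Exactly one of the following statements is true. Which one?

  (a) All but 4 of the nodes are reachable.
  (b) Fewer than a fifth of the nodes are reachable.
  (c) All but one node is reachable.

(b)

|A| = 15, |A ∩ B| = 2, |A ∖ B| = 13.
(a) requires |A ∖ B| = 4: false.
(b) requires |A ∩ B| / |A| < 1/5: true.
(c) requires |A ∖ B| = 1: false.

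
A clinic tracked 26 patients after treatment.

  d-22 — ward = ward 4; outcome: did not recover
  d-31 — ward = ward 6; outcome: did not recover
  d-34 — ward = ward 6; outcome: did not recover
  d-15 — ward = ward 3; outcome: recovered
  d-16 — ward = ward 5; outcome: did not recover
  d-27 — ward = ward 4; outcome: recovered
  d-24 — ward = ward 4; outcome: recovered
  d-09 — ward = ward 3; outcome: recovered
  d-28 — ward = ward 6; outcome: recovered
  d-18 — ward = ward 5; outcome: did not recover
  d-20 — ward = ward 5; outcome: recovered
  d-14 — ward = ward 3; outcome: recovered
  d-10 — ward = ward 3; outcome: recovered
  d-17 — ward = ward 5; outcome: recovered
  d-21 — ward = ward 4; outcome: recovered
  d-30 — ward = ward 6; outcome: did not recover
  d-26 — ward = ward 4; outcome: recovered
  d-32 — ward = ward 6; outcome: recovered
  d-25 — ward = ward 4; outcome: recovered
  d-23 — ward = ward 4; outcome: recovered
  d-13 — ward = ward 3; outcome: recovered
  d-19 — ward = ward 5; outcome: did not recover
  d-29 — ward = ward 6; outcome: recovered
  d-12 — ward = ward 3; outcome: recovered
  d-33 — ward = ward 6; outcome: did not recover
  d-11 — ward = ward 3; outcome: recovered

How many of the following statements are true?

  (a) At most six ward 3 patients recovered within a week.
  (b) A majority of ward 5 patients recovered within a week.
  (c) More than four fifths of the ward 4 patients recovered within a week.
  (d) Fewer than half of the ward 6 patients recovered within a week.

(a) ward 3: |A| = 7, |A ∩ B| = 7; needs |A ∩ B| ≤ 6 — false.
(b) ward 5: |A| = 5, |A ∩ B| = 2; needs |A ∩ B| > |A ∖ B| — false.
(c) ward 4: |A| = 7, |A ∩ B| = 6; needs |A ∩ B| / |A| > 4/5 — true.
(d) ward 6: |A| = 7, |A ∩ B| = 3; needs |A ∩ B| < |A ∖ B| — true.

2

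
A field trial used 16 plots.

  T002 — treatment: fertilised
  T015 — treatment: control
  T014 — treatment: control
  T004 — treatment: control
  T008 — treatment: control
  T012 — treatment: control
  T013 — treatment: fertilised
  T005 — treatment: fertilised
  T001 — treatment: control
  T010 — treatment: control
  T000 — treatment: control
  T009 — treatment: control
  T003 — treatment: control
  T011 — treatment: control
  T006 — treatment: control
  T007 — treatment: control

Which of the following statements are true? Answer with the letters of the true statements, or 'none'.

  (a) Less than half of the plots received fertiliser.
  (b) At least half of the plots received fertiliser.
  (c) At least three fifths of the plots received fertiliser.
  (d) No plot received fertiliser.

|A| = 16, |A ∩ B| = 3, |A ∖ B| = 13.
(a) |A ∩ B| < |A ∖ B|: holds.
(b) |A ∩ B| ≥ |A ∖ B|: fails.
(c) |A ∩ B| / |A| ≥ 3/5: fails.
(d) A ∩ B = ∅ (|A ∩ B| = 0): fails.

(a)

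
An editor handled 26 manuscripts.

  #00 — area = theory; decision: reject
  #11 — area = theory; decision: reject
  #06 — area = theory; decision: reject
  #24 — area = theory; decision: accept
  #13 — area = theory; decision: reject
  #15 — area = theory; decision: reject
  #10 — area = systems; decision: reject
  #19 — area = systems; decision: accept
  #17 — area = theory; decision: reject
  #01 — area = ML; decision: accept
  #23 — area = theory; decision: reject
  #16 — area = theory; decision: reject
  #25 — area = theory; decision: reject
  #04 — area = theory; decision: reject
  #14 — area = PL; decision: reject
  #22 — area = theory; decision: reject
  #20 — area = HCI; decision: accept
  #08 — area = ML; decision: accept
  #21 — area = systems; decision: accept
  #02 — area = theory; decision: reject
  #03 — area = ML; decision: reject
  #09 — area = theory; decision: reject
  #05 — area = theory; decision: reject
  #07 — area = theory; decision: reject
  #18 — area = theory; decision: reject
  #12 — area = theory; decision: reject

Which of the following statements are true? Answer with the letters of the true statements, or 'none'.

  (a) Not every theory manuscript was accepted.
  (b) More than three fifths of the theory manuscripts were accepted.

|A| = 18, |A ∩ B| = 1, |A ∖ B| = 17.
(a) A ⊄ B (|A ∖ B| ≥ 1): holds.
(b) |A ∩ B| / |A| > 3/5: fails.

(a)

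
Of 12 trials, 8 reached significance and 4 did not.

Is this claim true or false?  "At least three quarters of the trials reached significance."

False

'At least three quarters of the trials reached significance' holds iff |A ∩ B| / |A| ≥ 3/4.
|A| = 12, |A ∩ B| = 8, |A ∖ B| = 4.
|A ∩ B|/|A| = 8/12, so the statement is false.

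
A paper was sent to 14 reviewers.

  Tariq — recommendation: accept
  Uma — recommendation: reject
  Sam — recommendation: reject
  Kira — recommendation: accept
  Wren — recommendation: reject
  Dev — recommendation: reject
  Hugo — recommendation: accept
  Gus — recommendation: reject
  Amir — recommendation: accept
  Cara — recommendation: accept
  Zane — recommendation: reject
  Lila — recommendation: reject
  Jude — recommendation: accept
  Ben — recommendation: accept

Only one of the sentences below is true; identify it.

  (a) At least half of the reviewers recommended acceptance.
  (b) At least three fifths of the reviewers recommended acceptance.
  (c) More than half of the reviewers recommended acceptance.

|A| = 14, |A ∩ B| = 7, |A ∖ B| = 7.
(a) requires |A ∩ B| ≥ |A ∖ B|: true.
(b) requires |A ∩ B| / |A| ≥ 3/5: false.
(c) requires |A ∩ B| > |A ∖ B|: false.

(a)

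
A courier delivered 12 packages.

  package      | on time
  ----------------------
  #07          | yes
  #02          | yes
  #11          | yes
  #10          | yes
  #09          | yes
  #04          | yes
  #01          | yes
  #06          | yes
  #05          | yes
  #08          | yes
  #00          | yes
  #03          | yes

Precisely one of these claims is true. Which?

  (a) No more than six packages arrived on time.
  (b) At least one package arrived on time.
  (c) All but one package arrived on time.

|A| = 12, |A ∩ B| = 12, |A ∖ B| = 0.
(a) requires |A ∩ B| ≤ 6: false.
(b) requires A ∩ B ≠ ∅ (|A ∩ B| ≥ 1): true.
(c) requires |A ∖ B| = 1: false.

(b)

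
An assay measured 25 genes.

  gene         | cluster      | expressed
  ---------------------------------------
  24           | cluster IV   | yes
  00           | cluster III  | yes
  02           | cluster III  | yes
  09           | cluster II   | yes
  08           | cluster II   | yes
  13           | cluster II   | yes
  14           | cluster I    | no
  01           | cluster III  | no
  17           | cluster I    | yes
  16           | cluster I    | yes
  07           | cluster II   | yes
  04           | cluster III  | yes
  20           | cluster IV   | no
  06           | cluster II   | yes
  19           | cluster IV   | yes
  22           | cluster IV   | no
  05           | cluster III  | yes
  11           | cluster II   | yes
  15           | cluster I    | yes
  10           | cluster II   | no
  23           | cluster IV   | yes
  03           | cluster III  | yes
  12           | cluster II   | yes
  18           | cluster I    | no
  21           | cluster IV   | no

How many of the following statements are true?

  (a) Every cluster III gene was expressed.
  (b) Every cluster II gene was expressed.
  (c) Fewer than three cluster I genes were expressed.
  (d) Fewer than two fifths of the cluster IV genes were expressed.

0

(a) cluster III: |A| = 6, |A ∩ B| = 5; needs A ⊆ B, i.e. every element of A is in B (|A ∖ B| = 0) — false.
(b) cluster II: |A| = 8, |A ∩ B| = 7; needs A ⊆ B, i.e. every element of A is in B (|A ∖ B| = 0) — false.
(c) cluster I: |A| = 5, |A ∩ B| = 3; needs |A ∩ B| < 3 — false.
(d) cluster IV: |A| = 6, |A ∩ B| = 3; needs |A ∩ B| / |A| < 2/5 — false.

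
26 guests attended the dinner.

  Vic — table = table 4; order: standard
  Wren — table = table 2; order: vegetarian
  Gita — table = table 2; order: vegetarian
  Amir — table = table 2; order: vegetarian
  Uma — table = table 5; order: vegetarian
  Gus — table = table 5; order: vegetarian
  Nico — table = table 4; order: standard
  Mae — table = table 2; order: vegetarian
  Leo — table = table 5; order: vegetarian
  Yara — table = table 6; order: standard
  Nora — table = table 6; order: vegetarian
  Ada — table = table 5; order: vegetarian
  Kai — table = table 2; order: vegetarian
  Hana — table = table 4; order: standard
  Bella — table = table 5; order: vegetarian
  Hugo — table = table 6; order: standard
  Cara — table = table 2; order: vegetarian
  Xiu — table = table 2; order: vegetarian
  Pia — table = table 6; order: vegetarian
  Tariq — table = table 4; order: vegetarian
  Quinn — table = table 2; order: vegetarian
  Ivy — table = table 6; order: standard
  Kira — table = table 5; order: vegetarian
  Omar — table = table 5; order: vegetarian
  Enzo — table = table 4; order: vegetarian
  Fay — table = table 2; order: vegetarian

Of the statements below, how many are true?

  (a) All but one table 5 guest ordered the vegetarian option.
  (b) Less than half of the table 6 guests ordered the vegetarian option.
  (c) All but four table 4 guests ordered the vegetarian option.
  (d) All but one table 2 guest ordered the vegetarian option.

1

(a) table 5: |A| = 7, |A ∩ B| = 7; needs |A ∖ B| = 1 — false.
(b) table 6: |A| = 5, |A ∩ B| = 2; needs |A ∩ B| < |A ∖ B| — true.
(c) table 4: |A| = 5, |A ∩ B| = 2; needs |A ∖ B| = 4 — false.
(d) table 2: |A| = 9, |A ∩ B| = 9; needs |A ∖ B| = 1 — false.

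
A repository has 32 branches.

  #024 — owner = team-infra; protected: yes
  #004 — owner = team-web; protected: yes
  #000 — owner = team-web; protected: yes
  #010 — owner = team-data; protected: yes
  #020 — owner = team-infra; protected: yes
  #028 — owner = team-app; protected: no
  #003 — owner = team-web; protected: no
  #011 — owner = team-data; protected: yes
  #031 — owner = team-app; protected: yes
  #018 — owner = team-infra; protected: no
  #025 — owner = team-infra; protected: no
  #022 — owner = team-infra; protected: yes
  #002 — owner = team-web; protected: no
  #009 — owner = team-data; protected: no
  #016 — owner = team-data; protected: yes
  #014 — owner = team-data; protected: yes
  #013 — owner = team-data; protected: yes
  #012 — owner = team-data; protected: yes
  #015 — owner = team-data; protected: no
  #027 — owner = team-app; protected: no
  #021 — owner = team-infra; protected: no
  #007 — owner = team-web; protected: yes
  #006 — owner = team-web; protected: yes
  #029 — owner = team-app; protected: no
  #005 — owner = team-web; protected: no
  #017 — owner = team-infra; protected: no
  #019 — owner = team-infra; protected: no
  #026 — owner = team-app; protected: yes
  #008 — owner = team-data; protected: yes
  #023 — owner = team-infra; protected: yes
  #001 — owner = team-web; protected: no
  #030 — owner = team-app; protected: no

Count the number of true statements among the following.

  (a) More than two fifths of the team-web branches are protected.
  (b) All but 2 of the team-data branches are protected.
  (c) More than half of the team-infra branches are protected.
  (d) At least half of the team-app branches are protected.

2

(a) team-web: |A| = 8, |A ∩ B| = 4; needs |A ∩ B| / |A| > 2/5 — true.
(b) team-data: |A| = 9, |A ∩ B| = 7; needs |A ∖ B| = 2 — true.
(c) team-infra: |A| = 9, |A ∩ B| = 4; needs |A ∩ B| > |A ∖ B| — false.
(d) team-app: |A| = 6, |A ∩ B| = 2; needs |A ∩ B| ≥ |A ∖ B| — false.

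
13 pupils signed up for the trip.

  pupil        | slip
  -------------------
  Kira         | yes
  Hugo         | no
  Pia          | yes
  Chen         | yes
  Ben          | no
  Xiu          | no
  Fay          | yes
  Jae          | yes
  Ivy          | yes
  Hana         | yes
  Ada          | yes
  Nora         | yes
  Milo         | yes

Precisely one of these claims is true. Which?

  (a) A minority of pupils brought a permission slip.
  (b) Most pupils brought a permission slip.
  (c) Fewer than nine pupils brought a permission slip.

|A| = 13, |A ∩ B| = 10, |A ∖ B| = 3.
(a) requires |A ∩ B| < |A ∖ B|: false.
(b) requires |A ∩ B| > |A ∖ B|: true.
(c) requires |A ∩ B| < 9: false.

(b)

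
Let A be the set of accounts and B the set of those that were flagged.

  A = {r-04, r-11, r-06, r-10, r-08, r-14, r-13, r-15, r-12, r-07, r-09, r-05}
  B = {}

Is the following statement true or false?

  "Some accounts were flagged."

False

'Some accounts were flagged' holds iff A ∩ B ≠ ∅ (|A ∩ B| ≥ 1).
A (the restrictor) = {r-04, r-11, r-06, r-10, r-08, r-14, r-13, r-15, r-12, r-07, r-09, r-05}, |A| = 12.
A ∩ B = {}, so |A ∩ B| = 0.
So the statement is false.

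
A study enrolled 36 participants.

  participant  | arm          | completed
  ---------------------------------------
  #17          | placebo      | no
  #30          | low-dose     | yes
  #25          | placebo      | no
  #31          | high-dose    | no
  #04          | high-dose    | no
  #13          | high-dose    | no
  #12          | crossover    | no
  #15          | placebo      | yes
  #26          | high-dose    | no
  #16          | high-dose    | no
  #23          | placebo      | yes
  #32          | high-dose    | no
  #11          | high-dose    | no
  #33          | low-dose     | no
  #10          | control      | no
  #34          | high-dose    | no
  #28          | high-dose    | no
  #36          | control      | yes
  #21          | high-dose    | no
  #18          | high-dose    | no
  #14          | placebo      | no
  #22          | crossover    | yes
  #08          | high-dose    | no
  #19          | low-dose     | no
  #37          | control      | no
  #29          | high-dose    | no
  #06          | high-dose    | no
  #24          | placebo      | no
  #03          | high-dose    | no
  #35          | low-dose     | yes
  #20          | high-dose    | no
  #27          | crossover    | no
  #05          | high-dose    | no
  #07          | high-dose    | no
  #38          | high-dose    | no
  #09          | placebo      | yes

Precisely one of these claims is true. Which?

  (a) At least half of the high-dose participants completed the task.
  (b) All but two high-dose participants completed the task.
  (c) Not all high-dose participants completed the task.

(c)

|A| = 19, |A ∩ B| = 0, |A ∖ B| = 19.
(a) requires |A ∩ B| ≥ |A ∖ B|: false.
(b) requires |A ∖ B| = 2: false.
(c) requires A ⊄ B (|A ∖ B| ≥ 1): true.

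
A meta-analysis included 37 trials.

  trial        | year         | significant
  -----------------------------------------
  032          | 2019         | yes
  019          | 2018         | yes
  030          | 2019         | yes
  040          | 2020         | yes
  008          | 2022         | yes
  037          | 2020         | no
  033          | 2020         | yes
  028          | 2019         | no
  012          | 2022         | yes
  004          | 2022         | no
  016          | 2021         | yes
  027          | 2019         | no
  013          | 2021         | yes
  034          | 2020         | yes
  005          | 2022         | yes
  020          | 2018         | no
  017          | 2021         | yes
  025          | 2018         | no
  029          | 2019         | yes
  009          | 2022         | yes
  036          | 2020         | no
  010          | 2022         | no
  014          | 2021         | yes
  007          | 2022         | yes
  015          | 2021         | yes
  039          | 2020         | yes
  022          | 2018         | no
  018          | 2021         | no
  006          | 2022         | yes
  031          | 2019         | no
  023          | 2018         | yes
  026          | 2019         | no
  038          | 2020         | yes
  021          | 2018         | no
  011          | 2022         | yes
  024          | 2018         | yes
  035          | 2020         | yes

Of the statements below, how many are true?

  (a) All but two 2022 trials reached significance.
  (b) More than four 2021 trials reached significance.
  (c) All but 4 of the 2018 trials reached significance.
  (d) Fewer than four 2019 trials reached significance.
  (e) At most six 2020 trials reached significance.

(a) 2022: |A| = 9, |A ∩ B| = 7; needs |A ∖ B| = 2 — true.
(b) 2021: |A| = 6, |A ∩ B| = 5; needs |A ∩ B| > 4 — true.
(c) 2018: |A| = 7, |A ∩ B| = 3; needs |A ∖ B| = 4 — true.
(d) 2019: |A| = 7, |A ∩ B| = 3; needs |A ∩ B| < 4 — true.
(e) 2020: |A| = 8, |A ∩ B| = 6; needs |A ∩ B| ≤ 6 — true.

5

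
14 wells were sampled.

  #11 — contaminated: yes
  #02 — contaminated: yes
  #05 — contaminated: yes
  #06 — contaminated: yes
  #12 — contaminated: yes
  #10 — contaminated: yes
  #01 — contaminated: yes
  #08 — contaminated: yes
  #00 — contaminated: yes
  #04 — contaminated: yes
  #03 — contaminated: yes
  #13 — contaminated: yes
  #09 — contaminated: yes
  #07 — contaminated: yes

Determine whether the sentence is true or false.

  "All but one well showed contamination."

False

Truth condition: |A ∖ B| = 1.
A (the restrictor) = {#11, #02, #05, #06, #12, #10, #01, #08, #00, #04, #03, #13, #09, #07}, |A| = 14.
A ∖ B = {}, so |A ∖ B| = 0.
|A ∖ B| = 0, so the statement is false.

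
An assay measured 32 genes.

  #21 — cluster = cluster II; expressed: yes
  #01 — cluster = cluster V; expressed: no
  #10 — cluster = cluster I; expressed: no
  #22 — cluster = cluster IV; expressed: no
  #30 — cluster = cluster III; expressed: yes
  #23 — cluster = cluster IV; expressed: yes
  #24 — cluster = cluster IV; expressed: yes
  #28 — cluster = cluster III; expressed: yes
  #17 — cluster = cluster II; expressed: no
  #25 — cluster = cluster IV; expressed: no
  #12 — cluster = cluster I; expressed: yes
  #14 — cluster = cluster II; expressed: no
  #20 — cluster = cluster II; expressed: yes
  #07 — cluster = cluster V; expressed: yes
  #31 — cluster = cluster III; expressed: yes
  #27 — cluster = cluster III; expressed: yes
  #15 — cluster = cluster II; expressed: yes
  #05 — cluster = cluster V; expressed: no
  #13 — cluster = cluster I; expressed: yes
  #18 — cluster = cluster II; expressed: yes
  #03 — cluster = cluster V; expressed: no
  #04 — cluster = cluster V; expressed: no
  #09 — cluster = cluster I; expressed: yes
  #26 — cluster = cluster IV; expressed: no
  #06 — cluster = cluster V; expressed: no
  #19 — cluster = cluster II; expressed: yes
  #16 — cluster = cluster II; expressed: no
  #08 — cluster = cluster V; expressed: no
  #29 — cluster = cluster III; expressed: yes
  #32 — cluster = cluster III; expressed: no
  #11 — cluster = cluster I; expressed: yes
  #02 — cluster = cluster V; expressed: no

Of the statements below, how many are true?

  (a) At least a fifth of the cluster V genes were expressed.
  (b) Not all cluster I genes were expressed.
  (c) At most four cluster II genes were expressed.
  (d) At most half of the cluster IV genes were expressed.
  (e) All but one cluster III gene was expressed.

3

(a) cluster V: |A| = 8, |A ∩ B| = 1; needs |A ∩ B| / |A| ≥ 1/5 — false.
(b) cluster I: |A| = 5, |A ∩ B| = 4; needs A ⊄ B (|A ∖ B| ≥ 1) — true.
(c) cluster II: |A| = 8, |A ∩ B| = 5; needs |A ∩ B| ≤ 4 — false.
(d) cluster IV: |A| = 5, |A ∩ B| = 2; needs |A ∩ B| ≤ |A ∖ B| — true.
(e) cluster III: |A| = 6, |A ∩ B| = 5; needs |A ∖ B| = 1 — true.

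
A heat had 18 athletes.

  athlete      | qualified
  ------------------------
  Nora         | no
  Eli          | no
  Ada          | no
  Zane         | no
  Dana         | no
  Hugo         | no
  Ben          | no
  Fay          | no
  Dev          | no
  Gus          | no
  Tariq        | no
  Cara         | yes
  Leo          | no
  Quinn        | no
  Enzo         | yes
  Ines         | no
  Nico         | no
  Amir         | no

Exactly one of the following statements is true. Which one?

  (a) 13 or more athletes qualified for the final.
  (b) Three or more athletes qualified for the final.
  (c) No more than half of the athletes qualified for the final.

(c)

|A| = 18, |A ∩ B| = 2, |A ∖ B| = 16.
(a) requires |A ∩ B| ≥ 13: false.
(b) requires |A ∩ B| ≥ 3: false.
(c) requires |A ∩ B| ≤ |A ∖ B|: true.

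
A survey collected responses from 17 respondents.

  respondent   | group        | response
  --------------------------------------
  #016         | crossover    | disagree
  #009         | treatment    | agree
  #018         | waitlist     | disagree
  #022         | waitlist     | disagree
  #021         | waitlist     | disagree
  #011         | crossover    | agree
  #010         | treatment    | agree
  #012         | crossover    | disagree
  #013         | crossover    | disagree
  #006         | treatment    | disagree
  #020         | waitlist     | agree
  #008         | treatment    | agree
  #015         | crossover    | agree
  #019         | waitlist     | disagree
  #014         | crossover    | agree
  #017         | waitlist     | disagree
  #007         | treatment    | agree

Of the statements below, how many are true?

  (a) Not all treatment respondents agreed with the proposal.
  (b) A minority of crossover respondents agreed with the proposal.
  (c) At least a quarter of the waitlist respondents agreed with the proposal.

1

(a) treatment: |A| = 5, |A ∩ B| = 4; needs A ⊄ B (|A ∖ B| ≥ 1) — true.
(b) crossover: |A| = 6, |A ∩ B| = 3; needs |A ∩ B| < |A ∖ B| — false.
(c) waitlist: |A| = 6, |A ∩ B| = 1; needs |A ∩ B| / |A| ≥ 1/4 — false.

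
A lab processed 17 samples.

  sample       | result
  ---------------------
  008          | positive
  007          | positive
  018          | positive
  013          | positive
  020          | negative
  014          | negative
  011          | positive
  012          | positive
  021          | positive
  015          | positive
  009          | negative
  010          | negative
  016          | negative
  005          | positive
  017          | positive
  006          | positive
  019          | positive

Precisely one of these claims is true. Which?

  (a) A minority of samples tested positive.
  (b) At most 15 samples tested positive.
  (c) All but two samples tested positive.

|A| = 17, |A ∩ B| = 12, |A ∖ B| = 5.
(a) requires |A ∩ B| < |A ∖ B|: false.
(b) requires |A ∩ B| ≤ 15: true.
(c) requires |A ∖ B| = 2: false.

(b)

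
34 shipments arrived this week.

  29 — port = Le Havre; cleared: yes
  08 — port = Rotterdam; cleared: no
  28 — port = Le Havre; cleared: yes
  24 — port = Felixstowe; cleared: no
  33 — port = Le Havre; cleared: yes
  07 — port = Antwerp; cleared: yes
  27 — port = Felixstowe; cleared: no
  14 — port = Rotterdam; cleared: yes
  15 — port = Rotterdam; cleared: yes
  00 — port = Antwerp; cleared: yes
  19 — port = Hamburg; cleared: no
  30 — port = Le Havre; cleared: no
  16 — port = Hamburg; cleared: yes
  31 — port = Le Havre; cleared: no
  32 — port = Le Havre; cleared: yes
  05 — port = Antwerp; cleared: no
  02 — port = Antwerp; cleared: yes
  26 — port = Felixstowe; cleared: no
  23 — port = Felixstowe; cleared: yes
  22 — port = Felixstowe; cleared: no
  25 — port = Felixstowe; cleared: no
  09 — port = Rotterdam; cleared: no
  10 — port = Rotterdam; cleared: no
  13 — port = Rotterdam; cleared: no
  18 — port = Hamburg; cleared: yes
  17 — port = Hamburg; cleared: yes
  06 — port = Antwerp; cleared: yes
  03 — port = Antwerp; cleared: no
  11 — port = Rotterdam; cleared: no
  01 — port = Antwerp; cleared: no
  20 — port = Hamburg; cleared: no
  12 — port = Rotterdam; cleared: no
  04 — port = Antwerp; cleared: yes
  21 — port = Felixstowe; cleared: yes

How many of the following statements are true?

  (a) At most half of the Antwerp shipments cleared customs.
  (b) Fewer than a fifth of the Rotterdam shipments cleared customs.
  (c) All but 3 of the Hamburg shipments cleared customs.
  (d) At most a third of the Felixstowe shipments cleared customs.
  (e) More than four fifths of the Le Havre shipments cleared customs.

1

(a) Antwerp: |A| = 8, |A ∩ B| = 5; needs |A ∩ B| ≤ |A ∖ B| — false.
(b) Rotterdam: |A| = 8, |A ∩ B| = 2; needs |A ∩ B| / |A| < 1/5 — false.
(c) Hamburg: |A| = 5, |A ∩ B| = 3; needs |A ∖ B| = 3 — false.
(d) Felixstowe: |A| = 7, |A ∩ B| = 2; needs |A ∩ B| / |A| ≤ 1/3 — true.
(e) Le Havre: |A| = 6, |A ∩ B| = 4; needs |A ∩ B| / |A| > 4/5 — false.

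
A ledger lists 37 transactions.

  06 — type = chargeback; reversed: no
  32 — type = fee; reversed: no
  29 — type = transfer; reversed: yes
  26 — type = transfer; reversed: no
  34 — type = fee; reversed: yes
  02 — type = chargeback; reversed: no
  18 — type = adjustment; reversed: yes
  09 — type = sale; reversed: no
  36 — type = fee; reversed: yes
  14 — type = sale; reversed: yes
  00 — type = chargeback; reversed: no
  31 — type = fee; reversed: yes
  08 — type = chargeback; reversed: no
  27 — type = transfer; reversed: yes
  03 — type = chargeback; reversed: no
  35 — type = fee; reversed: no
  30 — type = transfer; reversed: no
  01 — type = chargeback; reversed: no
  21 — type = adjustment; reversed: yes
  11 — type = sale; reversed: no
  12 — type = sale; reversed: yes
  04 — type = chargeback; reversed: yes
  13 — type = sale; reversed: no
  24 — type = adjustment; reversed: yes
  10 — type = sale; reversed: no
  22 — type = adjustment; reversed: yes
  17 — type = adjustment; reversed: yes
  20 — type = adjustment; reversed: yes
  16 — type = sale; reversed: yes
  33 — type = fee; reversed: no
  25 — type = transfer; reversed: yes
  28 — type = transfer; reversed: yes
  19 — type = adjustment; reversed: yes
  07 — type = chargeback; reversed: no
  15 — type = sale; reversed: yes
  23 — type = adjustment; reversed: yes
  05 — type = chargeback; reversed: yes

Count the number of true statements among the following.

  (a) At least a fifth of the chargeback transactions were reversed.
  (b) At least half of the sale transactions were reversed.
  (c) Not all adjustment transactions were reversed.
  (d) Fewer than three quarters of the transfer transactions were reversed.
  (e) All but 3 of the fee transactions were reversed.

4

(a) chargeback: |A| = 9, |A ∩ B| = 2; needs |A ∩ B| / |A| ≥ 1/5 — true.
(b) sale: |A| = 8, |A ∩ B| = 4; needs |A ∩ B| ≥ |A ∖ B| — true.
(c) adjustment: |A| = 8, |A ∩ B| = 8; needs A ⊄ B (|A ∖ B| ≥ 1) — false.
(d) transfer: |A| = 6, |A ∩ B| = 4; needs |A ∩ B| / |A| < 3/4 — true.
(e) fee: |A| = 6, |A ∩ B| = 3; needs |A ∖ B| = 3 — true.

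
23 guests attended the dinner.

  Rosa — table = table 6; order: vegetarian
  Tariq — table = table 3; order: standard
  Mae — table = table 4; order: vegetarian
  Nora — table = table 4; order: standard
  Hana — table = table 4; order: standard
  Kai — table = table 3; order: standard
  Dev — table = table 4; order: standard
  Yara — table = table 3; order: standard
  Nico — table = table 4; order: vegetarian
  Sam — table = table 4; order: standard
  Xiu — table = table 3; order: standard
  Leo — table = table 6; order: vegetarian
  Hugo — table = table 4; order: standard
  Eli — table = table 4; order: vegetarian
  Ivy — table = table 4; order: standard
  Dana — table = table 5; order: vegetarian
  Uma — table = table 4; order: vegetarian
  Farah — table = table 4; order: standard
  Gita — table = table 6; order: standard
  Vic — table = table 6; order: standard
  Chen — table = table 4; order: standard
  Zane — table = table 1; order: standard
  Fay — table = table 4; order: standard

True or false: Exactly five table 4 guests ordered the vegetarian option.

The determiner here denotes the relation: |A ∩ B| = 5.
A (the restrictor) = {Mae, Nora, Hana, Dev, Nico, Sam, Hugo, Eli, Ivy, Uma, Farah, Chen, Fay}, |A| = 13.
A ∩ B = {Mae, Nico, Eli, Uma}, so |A ∩ B| = 4.
|A ∩ B| = 4, so the statement is false.

False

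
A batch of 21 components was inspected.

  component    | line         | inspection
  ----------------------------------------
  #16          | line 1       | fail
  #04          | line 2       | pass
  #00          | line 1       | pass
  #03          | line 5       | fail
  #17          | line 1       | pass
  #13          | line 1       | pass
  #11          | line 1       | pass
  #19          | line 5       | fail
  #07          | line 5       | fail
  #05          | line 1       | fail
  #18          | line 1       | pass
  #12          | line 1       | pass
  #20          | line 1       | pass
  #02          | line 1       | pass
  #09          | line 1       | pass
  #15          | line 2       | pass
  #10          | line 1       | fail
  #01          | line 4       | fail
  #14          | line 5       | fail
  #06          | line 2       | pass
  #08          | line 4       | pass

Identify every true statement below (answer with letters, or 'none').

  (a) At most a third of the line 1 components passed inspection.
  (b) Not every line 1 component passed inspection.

|A| = 12, |A ∩ B| = 9, |A ∖ B| = 3.
(a) |A ∩ B| / |A| ≤ 1/3: fails.
(b) A ⊄ B (|A ∖ B| ≥ 1): holds.

(b)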